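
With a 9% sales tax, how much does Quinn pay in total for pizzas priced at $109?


Calculate the tax:
9% of $109 = $9.81
Add tax to price:
$109 + $9.81 = $118.81

$118.81


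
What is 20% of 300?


Convert percentage to decimal:
20% = 0.2
Multiply:
300 x 0.2 = 60

60


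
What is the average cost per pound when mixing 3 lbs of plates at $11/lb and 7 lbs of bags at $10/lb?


Cost of plates:
3 x $11 = $33
Cost of bags:
7 x $10 = $70
Total cost: $33 + $70 = $103
Total weight: 10 lbs
Average: $103 / 10 = $10.30/lb

$10.30/lb


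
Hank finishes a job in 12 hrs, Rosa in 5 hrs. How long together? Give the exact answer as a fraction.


Hank's rate: 1/12 of the job per hour
Rosa's rate: 1/5 of the job per hour
Combined rate: 1/12 + 1/5 = 17/60 per hour
Time = 1 / (17/60) = 60/17 hours (≈ 3.53 hours)

60/17 hours


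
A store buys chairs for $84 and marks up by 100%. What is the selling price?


Calculate the markup amount:
100% of $84 = $84
Add to cost:
$84 + $84 = $168

$168


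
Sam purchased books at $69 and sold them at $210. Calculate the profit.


Selling price = $210
Cost price = $69
Profit = selling price - cost price:
Profit = $210 - $69 = $141

$141


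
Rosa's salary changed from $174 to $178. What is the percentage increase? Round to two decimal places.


Find the absolute change:
|178 - 174| = 4
Divide by original and multiply by 100:
4 / 174 x 100 = 2.2988...% ≈ 2.3%

2.3%


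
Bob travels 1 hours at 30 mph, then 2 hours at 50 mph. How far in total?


Leg 1 distance:
30 x 1 = 30 miles
Leg 2 distance:
50 x 2 = 100 miles
Total distance:
30 + 100 = 130 miles

130 miles


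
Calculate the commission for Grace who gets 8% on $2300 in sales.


Convert rate to decimal:
8% = 0.08
Multiply by sales:
$2300 x 0.08 = $184

$184


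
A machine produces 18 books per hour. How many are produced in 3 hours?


Production rate: 18 books per hour
Time: 3 hours
Total: 18 x 3 = 54 books

54 books


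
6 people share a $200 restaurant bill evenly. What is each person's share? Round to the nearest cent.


Total bill: $200
Number of people: 6
Each pays: $200 / 6 = $33.3333... ≈ $33.33

$33.33


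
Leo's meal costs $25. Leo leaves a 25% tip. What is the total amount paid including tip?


Calculate the tip:
25% of $25 = $6.25
Add tip to meal cost:
$25 + $6.25 = $31.25

$31.25


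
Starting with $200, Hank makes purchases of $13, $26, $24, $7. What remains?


Add up expenses:
$13 + $26 + $24 + $7 = $70
Subtract from budget:
$200 - $70 = $130

$130


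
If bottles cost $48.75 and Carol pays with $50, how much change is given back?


Start with the amount paid:
$50
Subtract the price:
$50 - $48.75 = $1.25

$1.25


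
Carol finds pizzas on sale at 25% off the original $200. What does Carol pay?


Calculate the discount amount:
25% of $200 = $50
Subtract from original:
$200 - $50 = $150

$150


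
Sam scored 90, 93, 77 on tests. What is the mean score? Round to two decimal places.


Add the scores:
90 + 93 + 77 = 260
Divide by the number of tests:
260 / 3 = 86.6666... ≈ 86.67

86.67


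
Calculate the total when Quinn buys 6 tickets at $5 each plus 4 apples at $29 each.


Cost of tickets:
6 x $5 = $30
Cost of apples:
4 x $29 = $116
Add both:
$30 + $116 = $146

$146


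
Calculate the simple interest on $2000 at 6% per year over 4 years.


Use the formula I = P x R x T / 100
P x R x T = 2000 x 6 x 4 = 48000
I = 48000 / 100 = $480

$480


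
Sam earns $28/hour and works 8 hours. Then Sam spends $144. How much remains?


Calculate earnings:
8 x $28 = $224
Subtract spending:
$224 - $144 = $80

$80


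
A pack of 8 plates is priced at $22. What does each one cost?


Total cost: $22
Number of items: 8
Unit price: $22 / 8 = $2.75

$2.75


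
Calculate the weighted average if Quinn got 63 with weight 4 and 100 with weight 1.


Weighted sum:
4 x 63 + 1 x 100 = 352
Total weight:
4 + 1 = 5
Weighted average:
352 / 5 = 70.4

70.4


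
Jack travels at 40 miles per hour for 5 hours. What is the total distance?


Use the formula: distance = speed x time
Speed = 40 mph, Time = 5 hours
40 x 5 = 200 miles

200 miles


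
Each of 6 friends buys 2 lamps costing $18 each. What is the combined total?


Cost per person:
2 x $18 = $36
Group total:
6 x $36 = $216

$216


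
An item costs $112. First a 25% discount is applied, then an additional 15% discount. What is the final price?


First discount:
25% of $112 = $28
Price after first discount:
$112 - $28 = $84
Second discount:
15% of $84 = $12.60
Final price:
$84 - $12.60 = $71.40

$71.40


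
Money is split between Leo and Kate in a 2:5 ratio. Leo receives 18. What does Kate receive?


Find the multiplier:
18 / 2 = 9
Apply to Kate's share:
5 x 9 = 45

45


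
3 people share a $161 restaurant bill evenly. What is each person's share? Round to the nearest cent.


Total bill: $161
Number of people: 3
Each pays: $161 / 3 = $53.6666... ≈ $53.67

$53.67


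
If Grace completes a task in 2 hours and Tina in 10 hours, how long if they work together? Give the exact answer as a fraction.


Grace's rate: 1/2 of the job per hour
Tina's rate: 1/10 of the job per hour
Combined rate: 1/2 + 1/10 = 3/5 per hour
Time = 1 / (3/5) = 5/3 hours (≈ 1.67 hours)

5/3 hours


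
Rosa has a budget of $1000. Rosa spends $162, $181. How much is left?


Add up expenses:
$162 + $181 = $343
Subtract from budget:
$1000 - $343 = $657

$657


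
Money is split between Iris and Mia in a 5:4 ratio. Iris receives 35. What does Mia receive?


Find the multiplier:
35 / 5 = 7
Apply to Mia's share:
4 x 7 = 28

28


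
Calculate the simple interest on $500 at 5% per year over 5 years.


Use the formula I = P x R x T / 100
P x R x T = 500 x 5 x 5 = 12500
I = 12500 / 100 = $125

$125


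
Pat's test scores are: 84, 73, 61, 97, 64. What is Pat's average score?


Add the scores:
84 + 73 + 61 + 97 + 64 = 379
Divide by the number of tests:
379 / 5 = 75.8

75.8


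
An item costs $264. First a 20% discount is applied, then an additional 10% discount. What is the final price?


First discount:
20% of $264 = $52.80
Price after first discount:
$264 - $52.80 = $211.20
Second discount:
10% of $211.20 = $21.12
Final price:
$211.20 - $21.12 = $190.08

$190.08


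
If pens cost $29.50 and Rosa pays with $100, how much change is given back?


Start with the amount paid:
$100
Subtract the price:
$100 - $29.50 = $70.50

$70.50


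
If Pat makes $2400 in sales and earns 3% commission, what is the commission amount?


Convert rate to decimal:
3% = 0.03
Multiply by sales:
$2400 x 0.03 = $72

$72


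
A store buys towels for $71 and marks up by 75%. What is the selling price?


Calculate the markup amount:
75% of $71 = $53.25
Add to cost:
$71 + $53.25 = $124.25

$124.25


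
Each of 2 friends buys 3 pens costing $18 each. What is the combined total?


Cost per person:
3 x $18 = $54
Group total:
2 x $54 = $108

$108


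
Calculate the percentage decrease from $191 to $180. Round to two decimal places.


Find the absolute change:
|180 - 191| = 11
Divide by original and multiply by 100:
11 / 191 x 100 = 5.7591...% ≈ 5.76%

5.76%


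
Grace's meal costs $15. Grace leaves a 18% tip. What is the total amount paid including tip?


Calculate the tip:
18% of $15 = $2.70
Add tip to meal cost:
$15 + $2.70 = $17.70

$17.70


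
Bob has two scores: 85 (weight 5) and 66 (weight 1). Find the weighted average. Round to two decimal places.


Weighted sum:
5 x 85 + 1 x 66 = 491
Total weight:
5 + 1 = 6
Weighted average:
491 / 6 = 81.8333... ≈ 81.83

81.83


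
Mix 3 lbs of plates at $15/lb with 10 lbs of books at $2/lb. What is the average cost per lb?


Cost of plates:
3 x $15 = $45
Cost of books:
10 x $2 = $20
Total cost: $45 + $20 = $65
Total weight: 13 lbs
Average: $65 / 13 = $5/lb

$5/lb


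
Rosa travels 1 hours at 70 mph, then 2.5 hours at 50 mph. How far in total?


Leg 1 distance:
70 x 1 = 70 miles
Leg 2 distance:
50 x 2.5 = 125 miles
Total distance:
70 + 125 = 195 miles

195 miles


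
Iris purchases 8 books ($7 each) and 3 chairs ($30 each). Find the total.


Cost of books:
8 x $7 = $56
Cost of chairs:
3 x $30 = $90
Add both:
$56 + $90 = $146

$146


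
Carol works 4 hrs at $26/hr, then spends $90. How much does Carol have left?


Calculate earnings:
4 x $26 = $104
Subtract spending:
$104 - $90 = $14

$14


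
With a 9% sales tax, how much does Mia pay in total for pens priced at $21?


Calculate the tax:
9% of $21 = $1.89
Add tax to price:
$21 + $1.89 = $22.89

$22.89


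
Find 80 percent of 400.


Convert percentage to decimal:
80% = 0.8
Multiply:
400 x 0.8 = 320

320


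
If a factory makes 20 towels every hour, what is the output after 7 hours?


Production rate: 20 towels per hour
Time: 7 hours
Total: 20 x 7 = 140 towels

140 towels


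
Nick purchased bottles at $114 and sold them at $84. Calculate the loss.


Selling price = $84
Cost price = $114
Loss = cost price - selling price:
Loss = $114 - $84 = $30

$30


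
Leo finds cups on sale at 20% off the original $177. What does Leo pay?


Calculate the discount amount:
20% of $177 = $35.40
Subtract from original:
$177 - $35.40 = $141.60

$141.60


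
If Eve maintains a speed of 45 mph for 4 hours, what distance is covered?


Use the formula: distance = speed x time
Speed = 45 mph, Time = 4 hours
45 x 4 = 180 miles

180 miles


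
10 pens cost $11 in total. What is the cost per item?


Total cost: $11
Number of items: 10
Unit price: $11 / 10 = $1.10

$1.10


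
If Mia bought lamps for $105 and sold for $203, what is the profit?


Selling price = $203
Cost price = $105
Profit = selling price - cost price:
Profit = $203 - $105 = $98

$98


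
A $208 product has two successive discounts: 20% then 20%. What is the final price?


First discount:
20% of $208 = $41.60
Price after first discount:
$208 - $41.60 = $166.40
Second discount:
20% of $166.40 = $33.28
Final price:
$166.40 - $33.28 = $133.12

$133.12


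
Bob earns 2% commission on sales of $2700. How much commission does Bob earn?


Convert rate to decimal:
2% = 0.02
Multiply by sales:
$2700 x 0.02 = $54

$54


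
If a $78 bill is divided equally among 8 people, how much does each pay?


Total bill: $78
Number of people: 8
Each pays: $78 / 8 = $9.75

$9.75


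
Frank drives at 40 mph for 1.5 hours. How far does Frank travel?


Use the formula: distance = speed x time
Speed = 40 mph, Time = 1.5 hours
40 x 1.5 = 60 miles

60 miles


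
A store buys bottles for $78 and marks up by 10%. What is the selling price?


Calculate the markup amount:
10% of $78 = $7.80
Add to cost:
$78 + $7.80 = $85.80

$85.80


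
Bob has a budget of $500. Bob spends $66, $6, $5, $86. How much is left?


Add up expenses:
$66 + $6 + $5 + $86 = $163
Subtract from budget:
$500 - $163 = $337

$337


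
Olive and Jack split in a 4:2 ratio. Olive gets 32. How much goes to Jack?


Find the multiplier:
32 / 4 = 8
Apply to Jack's share:
2 x 8 = 16

16


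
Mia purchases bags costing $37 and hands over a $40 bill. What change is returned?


Start with the amount paid:
$40
Subtract the price:
$40 - $37 = $3

$3


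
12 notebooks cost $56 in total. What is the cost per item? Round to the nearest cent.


Total cost: $56
Number of items: 12
Unit price: $56 / 12 = $4.6666... ≈ $4.67

$4.67


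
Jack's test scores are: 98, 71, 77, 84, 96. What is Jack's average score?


Add the scores:
98 + 71 + 77 + 84 + 96 = 426
Divide by the number of tests:
426 / 5 = 85.2

85.2


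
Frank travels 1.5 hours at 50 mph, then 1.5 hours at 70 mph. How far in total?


Leg 1 distance:
50 x 1.5 = 75 miles
Leg 2 distance:
70 x 1.5 = 105 miles
Total distance:
75 + 105 = 180 miles

180 miles


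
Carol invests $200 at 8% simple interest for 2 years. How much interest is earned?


Use the formula I = P x R x T / 100
P x R x T = 200 x 8 x 2 = 3200
I = 3200 / 100 = $32

$32


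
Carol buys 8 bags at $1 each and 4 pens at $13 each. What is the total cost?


Cost of bags:
8 x $1 = $8
Cost of pens:
4 x $13 = $52
Add both:
$8 + $52 = $60

$60


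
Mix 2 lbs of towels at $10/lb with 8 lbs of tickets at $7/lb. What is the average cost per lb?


Cost of towels:
2 x $10 = $20
Cost of tickets:
8 x $7 = $56
Total cost: $20 + $56 = $76
Total weight: 10 lbs
Average: $76 / 10 = $7.60/lb

$7.60/lb


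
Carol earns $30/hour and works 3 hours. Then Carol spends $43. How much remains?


Calculate earnings:
3 x $30 = $90
Subtract spending:
$90 - $43 = $47

$47


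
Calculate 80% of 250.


Convert percentage to decimal:
80% = 0.8
Multiply:
250 x 0.8 = 200

200


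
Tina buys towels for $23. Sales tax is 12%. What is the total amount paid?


Calculate the tax:
12% of $23 = $2.76
Add tax to price:
$23 + $2.76 = $25.76

$25.76


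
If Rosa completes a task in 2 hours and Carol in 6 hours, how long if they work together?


Rosa's rate: 1/2 of the job per hour
Carol's rate: 1/6 of the job per hour
Combined rate: 1/2 + 1/6 = 2/3 per hour
Time = 1 / (2/3) = 3/2 = 1.5 hours

1.5 hours


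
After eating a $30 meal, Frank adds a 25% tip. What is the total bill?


Calculate the tip:
25% of $30 = $7.50
Add tip to meal cost:
$30 + $7.50 = $37.50

$37.50


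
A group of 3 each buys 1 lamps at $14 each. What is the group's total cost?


Cost per person:
1 x $14 = $14
Group total:
3 x $14 = $42

$42


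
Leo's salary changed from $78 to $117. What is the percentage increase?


Find the absolute change:
|117 - 78| = 39
Divide by original and multiply by 100:
39 / 78 x 100 = 50%

50%


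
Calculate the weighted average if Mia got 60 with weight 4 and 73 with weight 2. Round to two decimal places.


Weighted sum:
4 x 60 + 2 x 73 = 386
Total weight:
4 + 2 = 6
Weighted average:
386 / 6 = 64.3333... ≈ 64.33

64.33


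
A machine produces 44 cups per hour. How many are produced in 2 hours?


Production rate: 44 cups per hour
Time: 2 hours
Total: 44 x 2 = 88 cups

88 cups


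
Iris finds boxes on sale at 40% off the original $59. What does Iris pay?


Calculate the discount amount:
40% of $59 = $23.60
Subtract from original:
$59 - $23.60 = $35.40

$35.40


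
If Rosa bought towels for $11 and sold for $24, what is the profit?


Selling price = $24
Cost price = $11
Profit = selling price - cost price:
Profit = $24 - $11 = $13

$13


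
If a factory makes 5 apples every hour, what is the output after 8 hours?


Production rate: 5 apples per hour
Time: 8 hours
Total: 5 x 8 = 40 apples

40 apples


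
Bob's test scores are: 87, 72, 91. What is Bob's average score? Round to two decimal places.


Add the scores:
87 + 72 + 91 = 250
Divide by the number of tests:
250 / 3 = 83.3333... ≈ 83.33

83.33


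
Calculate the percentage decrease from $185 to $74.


Find the absolute change:
|74 - 185| = 111
Divide by original and multiply by 100:
111 / 185 x 100 = 60%

60%


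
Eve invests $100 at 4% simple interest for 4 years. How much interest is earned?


Use the formula I = P x R x T / 100
P x R x T = 100 x 4 x 4 = 1600
I = 1600 / 100 = $16

$16


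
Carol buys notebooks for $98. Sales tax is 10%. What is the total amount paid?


Calculate the tax:
10% of $98 = $9.80
Add tax to price:
$98 + $9.80 = $107.80

$107.80


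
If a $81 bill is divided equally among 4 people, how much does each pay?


Total bill: $81
Number of people: 4
Each pays: $81 / 4 = $20.25

$20.25


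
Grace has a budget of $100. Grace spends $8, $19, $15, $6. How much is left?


Add up expenses:
$8 + $19 + $15 + $6 = $48
Subtract from budget:
$100 - $48 = $52

$52


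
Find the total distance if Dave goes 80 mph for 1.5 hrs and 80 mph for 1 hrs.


Leg 1 distance:
80 x 1.5 = 120 miles
Leg 2 distance:
80 x 1 = 80 miles
Total distance:
120 + 80 = 200 miles

200 miles


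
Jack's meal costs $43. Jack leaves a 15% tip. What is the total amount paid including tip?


Calculate the tip:
15% of $43 = $6.45
Add tip to meal cost:
$43 + $6.45 = $49.45

$49.45


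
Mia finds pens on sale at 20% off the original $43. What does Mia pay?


Calculate the discount amount:
20% of $43 = $8.60
Subtract from original:
$43 - $8.60 = $34.40

$34.40


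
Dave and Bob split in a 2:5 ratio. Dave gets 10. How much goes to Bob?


Find the multiplier:
10 / 2 = 5
Apply to Bob's share:
5 x 5 = 25

25


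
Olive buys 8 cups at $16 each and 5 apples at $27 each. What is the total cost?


Cost of cups:
8 x $16 = $128
Cost of apples:
5 x $27 = $135
Add both:
$128 + $135 = $263

$263


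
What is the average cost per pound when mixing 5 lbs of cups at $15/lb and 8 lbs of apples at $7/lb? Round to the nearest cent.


Cost of cups:
5 x $15 = $75
Cost of apples:
8 x $7 = $56
Total cost: $75 + $56 = $131
Total weight: 13 lbs
Average: $131 / 13 = $10.0769... ≈ $10.08/lb

$10.08/lb


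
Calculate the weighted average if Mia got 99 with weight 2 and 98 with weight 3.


Weighted sum:
2 x 99 + 3 x 98 = 492
Total weight:
2 + 3 = 5
Weighted average:
492 / 5 = 98.4

98.4


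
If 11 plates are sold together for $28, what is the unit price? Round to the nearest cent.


Total cost: $28
Number of items: 11
Unit price: $28 / 11 = $2.5454... ≈ $2.55

$2.55


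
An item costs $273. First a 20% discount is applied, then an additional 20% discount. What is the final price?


First discount:
20% of $273 = $54.60
Price after first discount:
$273 - $54.60 = $218.40
Second discount:
20% of $218.40 = $43.68
Final price:
$218.40 - $43.68 = $174.72

$174.72


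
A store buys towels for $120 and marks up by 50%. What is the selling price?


Calculate the markup amount:
50% of $120 = $60
Add to cost:
$120 + $60 = $180

$180


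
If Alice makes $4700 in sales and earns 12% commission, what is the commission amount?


Convert rate to decimal:
12% = 0.12
Multiply by sales:
$4700 x 0.12 = $564

$564


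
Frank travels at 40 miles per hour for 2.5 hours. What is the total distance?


Use the formula: distance = speed x time
Speed = 40 mph, Time = 2.5 hours
40 x 2.5 = 100 miles

100 miles


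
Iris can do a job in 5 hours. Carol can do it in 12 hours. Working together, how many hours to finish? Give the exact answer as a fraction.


Iris's rate: 1/5 of the job per hour
Carol's rate: 1/12 of the job per hour
Combined rate: 1/5 + 1/12 = 17/60 per hour
Time = 1 / (17/60) = 60/17 hours (≈ 3.53 hours)

60/17 hours


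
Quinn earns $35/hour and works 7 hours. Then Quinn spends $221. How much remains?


Calculate earnings:
7 x $35 = $245
Subtract spending:
$245 - $221 = $24

$24


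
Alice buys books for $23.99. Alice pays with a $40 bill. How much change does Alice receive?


Start with the amount paid:
$40
Subtract the price:
$40 - $23.99 = $16.01

$16.01


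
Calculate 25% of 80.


Convert percentage to decimal:
25% = 0.25
Multiply:
80 x 0.25 = 20

20


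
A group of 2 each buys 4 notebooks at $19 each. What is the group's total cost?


Cost per person:
4 x $19 = $76
Group total:
2 x $76 = $152

$152


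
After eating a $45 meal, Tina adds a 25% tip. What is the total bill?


Calculate the tip:
25% of $45 = $11.25
Add tip to meal cost:
$45 + $11.25 = $56.25

$56.25


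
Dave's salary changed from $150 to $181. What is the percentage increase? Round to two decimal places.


Find the absolute change:
|181 - 150| = 31
Divide by original and multiply by 100:
31 / 150 x 100 = 20.6666...% ≈ 20.67%

20.67%


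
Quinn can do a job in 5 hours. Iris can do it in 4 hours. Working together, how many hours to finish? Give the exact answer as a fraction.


Quinn's rate: 1/5 of the job per hour
Iris's rate: 1/4 of the job per hour
Combined rate: 1/5 + 1/4 = 9/20 per hour
Time = 1 / (9/20) = 20/9 hours (≈ 2.22 hours)

20/9 hours


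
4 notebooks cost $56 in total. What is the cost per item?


Total cost: $56
Number of items: 4
Unit price: $56 / 4 = $14

$14


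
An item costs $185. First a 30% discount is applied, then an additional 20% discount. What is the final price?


First discount:
30% of $185 = $55.50
Price after first discount:
$185 - $55.50 = $129.50
Second discount:
20% of $129.50 = $25.90
Final price:
$129.50 - $25.90 = $103.60

$103.60


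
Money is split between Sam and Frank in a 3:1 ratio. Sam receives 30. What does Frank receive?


Find the multiplier:
30 / 3 = 10
Apply to Frank's share:
1 x 10 = 10

10


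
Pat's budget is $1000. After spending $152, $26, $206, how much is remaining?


Add up expenses:
$152 + $26 + $206 = $384
Subtract from budget:
$1000 - $384 = $616

$616


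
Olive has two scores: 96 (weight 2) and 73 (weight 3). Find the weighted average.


Weighted sum:
2 x 96 + 3 x 73 = 411
Total weight:
2 + 3 = 5
Weighted average:
411 / 5 = 82.2

82.2


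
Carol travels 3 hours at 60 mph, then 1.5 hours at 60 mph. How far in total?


Leg 1 distance:
60 x 3 = 180 miles
Leg 2 distance:
60 x 1.5 = 90 miles
Total distance:
180 + 90 = 270 miles

270 miles


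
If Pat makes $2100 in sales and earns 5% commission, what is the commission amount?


Convert rate to decimal:
5% = 0.05
Multiply by sales:
$2100 x 0.05 = $105

$105


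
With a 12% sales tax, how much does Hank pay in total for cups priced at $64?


Calculate the tax:
12% of $64 = $7.68
Add tax to price:
$64 + $7.68 = $71.68

$71.68


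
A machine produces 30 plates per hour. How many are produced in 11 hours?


Production rate: 30 plates per hour
Time: 11 hours
Total: 30 x 11 = 330 plates

330 plates


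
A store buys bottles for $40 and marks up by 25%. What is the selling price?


Calculate the markup amount:
25% of $40 = $10
Add to cost:
$40 + $10 = $50

$50


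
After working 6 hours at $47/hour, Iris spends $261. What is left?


Calculate earnings:
6 x $47 = $282
Subtract spending:
$282 - $261 = $21

$21


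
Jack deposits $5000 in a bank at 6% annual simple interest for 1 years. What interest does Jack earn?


Use the formula I = P x R x T / 100
P x R x T = 5000 x 6 x 1 = 30000
I = 30000 / 100 = $300

$300


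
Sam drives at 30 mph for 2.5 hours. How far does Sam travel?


Use the formula: distance = speed x time
Speed = 30 mph, Time = 2.5 hours
30 x 2.5 = 75 miles

75 miles


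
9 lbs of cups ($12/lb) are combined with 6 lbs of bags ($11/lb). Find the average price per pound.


Cost of cups:
9 x $12 = $108
Cost of bags:
6 x $11 = $66
Total cost: $108 + $66 = $174
Total weight: 15 lbs
Average: $174 / 15 = $11.60/lb

$11.60/lb


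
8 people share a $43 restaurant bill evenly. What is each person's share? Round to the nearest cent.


Total bill: $43
Number of people: 8
Each pays: $43 / 8 = $5.375 ≈ $5.38

$5.38


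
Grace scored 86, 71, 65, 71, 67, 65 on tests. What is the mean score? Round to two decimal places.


Add the scores:
86 + 71 + 65 + 71 + 67 + 65 = 425
Divide by the number of tests:
425 / 6 = 70.8333... ≈ 70.83

70.83


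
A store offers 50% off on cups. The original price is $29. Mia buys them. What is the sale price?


Calculate the discount amount:
50% of $29 = $14.50
Subtract from original:
$29 - $14.50 = $14.50

$14.50


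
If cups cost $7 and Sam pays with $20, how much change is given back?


Start with the amount paid:
$20
Subtract the price:
$20 - $7 = $13

$13


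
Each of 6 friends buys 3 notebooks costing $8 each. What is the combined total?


Cost per person:
3 x $8 = $24
Group total:
6 x $24 = $144

$144


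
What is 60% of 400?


Convert percentage to decimal:
60% = 0.6
Multiply:
400 x 0.6 = 240

240


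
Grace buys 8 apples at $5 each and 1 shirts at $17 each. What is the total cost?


Cost of apples:
8 x $5 = $40
Cost of shirts:
1 x $17 = $17
Add both:
$40 + $17 = $57

$57


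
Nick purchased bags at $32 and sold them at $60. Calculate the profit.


Selling price = $60
Cost price = $32
Profit = selling price - cost price:
Profit = $60 - $32 = $28

$28


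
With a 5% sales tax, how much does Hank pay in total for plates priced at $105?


Calculate the tax:
5% of $105 = $5.25
Add tax to price:
$105 + $5.25 = $110.25

$110.25


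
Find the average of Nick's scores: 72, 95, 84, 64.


Add the scores:
72 + 95 + 84 + 64 = 315
Divide by the number of tests:
315 / 4 = 78.75

78.75


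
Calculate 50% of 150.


Convert percentage to decimal:
50% = 0.5
Multiply:
150 x 0.5 = 75

75


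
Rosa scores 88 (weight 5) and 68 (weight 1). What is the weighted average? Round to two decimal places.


Weighted sum:
5 x 88 + 1 x 68 = 508
Total weight:
5 + 1 = 6
Weighted average:
508 / 6 = 84.6666... ≈ 84.67

84.67


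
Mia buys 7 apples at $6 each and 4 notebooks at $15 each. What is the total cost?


Cost of apples:
7 x $6 = $42
Cost of notebooks:
4 x $15 = $60
Add both:
$42 + $60 = $102

$102


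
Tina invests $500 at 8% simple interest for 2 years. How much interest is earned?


Use the formula I = P x R x T / 100
P x R x T = 500 x 8 x 2 = 8000
I = 8000 / 100 = $80

$80


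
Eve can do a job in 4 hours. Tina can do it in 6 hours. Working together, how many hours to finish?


Eve's rate: 1/4 of the job per hour
Tina's rate: 1/6 of the job per hour
Combined rate: 1/4 + 1/6 = 5/12 per hour
Time = 1 / (5/12) = 12/5 = 2.4 hours

2.4 hours


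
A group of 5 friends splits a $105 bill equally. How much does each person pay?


Total bill: $105
Number of people: 5
Each pays: $105 / 5 = $21

$21


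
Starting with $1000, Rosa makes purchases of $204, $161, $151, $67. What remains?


Add up expenses:
$204 + $161 + $151 + $67 = $583
Subtract from budget:
$1000 - $583 = $417

$417


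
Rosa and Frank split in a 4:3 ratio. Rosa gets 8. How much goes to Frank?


Find the multiplier:
8 / 4 = 2
Apply to Frank's share:
3 x 2 = 6

6


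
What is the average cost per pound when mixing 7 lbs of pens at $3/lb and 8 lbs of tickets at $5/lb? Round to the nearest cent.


Cost of pens:
7 x $3 = $21
Cost of tickets:
8 x $5 = $40
Total cost: $21 + $40 = $61
Total weight: 15 lbs
Average: $61 / 15 = $4.0666... ≈ $4.07/lb

$4.07/lb


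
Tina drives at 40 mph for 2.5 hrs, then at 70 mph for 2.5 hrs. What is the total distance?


Leg 1 distance:
40 x 2.5 = 100 miles
Leg 2 distance:
70 x 2.5 = 175 miles
Total distance:
100 + 175 = 275 miles

275 miles


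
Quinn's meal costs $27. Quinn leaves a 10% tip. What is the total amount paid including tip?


Calculate the tip:
10% of $27 = $2.70
Add tip to meal cost:
$27 + $2.70 = $29.70

$29.70


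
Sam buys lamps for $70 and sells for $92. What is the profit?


Selling price = $92
Cost price = $70
Profit = selling price - cost price:
Profit = $92 - $70 = $22

$22


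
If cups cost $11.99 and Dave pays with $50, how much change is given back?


Start with the amount paid:
$50
Subtract the price:
$50 - $11.99 = $38.01

$38.01


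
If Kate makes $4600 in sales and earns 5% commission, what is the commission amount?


Convert rate to decimal:
5% = 0.05
Multiply by sales:
$4600 x 0.05 = $230

$230


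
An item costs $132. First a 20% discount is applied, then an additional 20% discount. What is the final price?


First discount:
20% of $132 = $26.40
Price after first discount:
$132 - $26.40 = $105.60
Second discount:
20% of $105.60 = $21.12
Final price:
$105.60 - $21.12 = $84.48

$84.48


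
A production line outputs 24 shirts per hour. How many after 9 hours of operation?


Production rate: 24 shirts per hour
Time: 9 hours
Total: 24 x 9 = 216 shirts

216 shirts


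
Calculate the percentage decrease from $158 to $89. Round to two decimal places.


Find the absolute change:
|89 - 158| = 69
Divide by original and multiply by 100:
69 / 158 x 100 = 43.6708...% ≈ 43.67%

43.67%


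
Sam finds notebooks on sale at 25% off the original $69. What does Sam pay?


Calculate the discount amount:
25% of $69 = $17.25
Subtract from original:
$69 - $17.25 = $51.75

$51.75


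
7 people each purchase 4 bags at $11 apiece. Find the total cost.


Cost per person:
4 x $11 = $44
Group total:
7 x $44 = $308

$308


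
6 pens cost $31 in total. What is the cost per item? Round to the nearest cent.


Total cost: $31
Number of items: 6
Unit price: $31 / 6 = $5.1666... ≈ $5.17

$5.17


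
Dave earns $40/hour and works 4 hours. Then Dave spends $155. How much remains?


Calculate earnings:
4 x $40 = $160
Subtract spending:
$160 - $155 = $5

$5


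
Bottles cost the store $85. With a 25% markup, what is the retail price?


Calculate the markup amount:
25% of $85 = $21.25
Add to cost:
$85 + $21.25 = $106.25

$106.25


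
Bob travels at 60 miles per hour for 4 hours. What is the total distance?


Use the formula: distance = speed x time
Speed = 60 mph, Time = 4 hours
60 x 4 = 240 miles

240 miles


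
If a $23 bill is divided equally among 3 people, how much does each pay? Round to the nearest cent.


Total bill: $23
Number of people: 3
Each pays: $23 / 3 = $7.6666... ≈ $7.67

$7.67


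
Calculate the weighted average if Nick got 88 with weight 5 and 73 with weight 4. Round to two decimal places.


Weighted sum:
5 x 88 + 4 x 73 = 732
Total weight:
5 + 4 = 9
Weighted average:
732 / 9 = 81.3333... ≈ 81.33

81.33


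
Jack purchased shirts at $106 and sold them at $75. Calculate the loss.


Selling price = $75
Cost price = $106
Loss = cost price - selling price:
Loss = $106 - $75 = $31

$31


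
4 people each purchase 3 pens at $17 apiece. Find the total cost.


Cost per person:
3 x $17 = $51
Group total:
4 x $51 = $204

$204


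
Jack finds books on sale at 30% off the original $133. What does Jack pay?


Calculate the discount amount:
30% of $133 = $39.90
Subtract from original:
$133 - $39.90 = $93.10

$93.10


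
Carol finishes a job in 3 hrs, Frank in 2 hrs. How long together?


Carol's rate: 1/3 of the job per hour
Frank's rate: 1/2 of the job per hour
Combined rate: 1/3 + 1/2 = 5/6 per hour
Time = 1 / (5/6) = 6/5 = 1.2 hours

1.2 hours


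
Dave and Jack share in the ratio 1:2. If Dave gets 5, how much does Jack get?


Find the multiplier:
5 / 1 = 5
Apply to Jack's share:
2 x 5 = 10

10


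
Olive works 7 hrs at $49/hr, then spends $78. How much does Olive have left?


Calculate earnings:
7 x $49 = $343
Subtract spending:
$343 - $78 = $265

$265


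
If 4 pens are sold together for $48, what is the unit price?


Total cost: $48
Number of items: 4
Unit price: $48 / 4 = $12

$12


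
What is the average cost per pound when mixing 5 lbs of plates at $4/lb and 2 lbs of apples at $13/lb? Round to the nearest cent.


Cost of plates:
5 x $4 = $20
Cost of apples:
2 x $13 = $26
Total cost: $20 + $26 = $46
Total weight: 7 lbs
Average: $46 / 7 = $6.5714... ≈ $6.57/lb

$6.57/lb


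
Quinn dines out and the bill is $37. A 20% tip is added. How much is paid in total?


Calculate the tip:
20% of $37 = $7.40
Add tip to meal cost:
$37 + $7.40 = $44.40

$44.40


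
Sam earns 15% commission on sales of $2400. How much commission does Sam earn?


Convert rate to decimal:
15% = 0.15
Multiply by sales:
$2400 x 0.15 = $360

$360


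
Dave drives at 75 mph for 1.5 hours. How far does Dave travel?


Use the formula: distance = speed x time
Speed = 75 mph, Time = 1.5 hours
75 x 1.5 = 112.5 miles

112.5 miles


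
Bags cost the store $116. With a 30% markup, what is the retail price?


Calculate the markup amount:
30% of $116 = $34.80
Add to cost:
$116 + $34.80 = $150.80

$150.80


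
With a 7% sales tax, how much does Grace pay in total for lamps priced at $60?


Calculate the tax:
7% of $60 = $4.20
Add tax to price:
$60 + $4.20 = $64.20

$64.20


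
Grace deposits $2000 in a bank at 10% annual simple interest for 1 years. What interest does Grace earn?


Use the formula I = P x R x T / 100
P x R x T = 2000 x 10 x 1 = 20000
I = 20000 / 100 = $200

$200


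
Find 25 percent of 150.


Convert percentage to decimal:
25% = 0.25
Multiply:
150 x 0.25 = 37.5

37.5


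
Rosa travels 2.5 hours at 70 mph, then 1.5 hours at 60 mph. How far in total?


Leg 1 distance:
70 x 2.5 = 175 miles
Leg 2 distance:
60 x 1.5 = 90 miles
Total distance:
175 + 90 = 265 miles

265 miles


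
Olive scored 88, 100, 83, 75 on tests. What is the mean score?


Add the scores:
88 + 100 + 83 + 75 = 346
Divide by the number of tests:
346 / 4 = 86.5

86.5


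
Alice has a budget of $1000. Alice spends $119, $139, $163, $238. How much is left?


Add up expenses:
$119 + $139 + $163 + $238 = $659
Subtract from budget:
$1000 - $659 = $341

$341


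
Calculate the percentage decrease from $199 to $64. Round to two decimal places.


Find the absolute change:
|64 - 199| = 135
Divide by original and multiply by 100:
135 / 199 x 100 = 67.8391...% ≈ 67.84%

67.84%


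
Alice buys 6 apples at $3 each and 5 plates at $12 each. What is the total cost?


Cost of apples:
6 x $3 = $18
Cost of plates:
5 x $12 = $60
Add both:
$18 + $60 = $78

$78


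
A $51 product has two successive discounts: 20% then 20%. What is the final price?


First discount:
20% of $51 = $10.20
Price after first discount:
$51 - $10.20 = $40.80
Second discount:
20% of $40.80 = $8.16
Final price:
$40.80 - $8.16 = $32.64

$32.64


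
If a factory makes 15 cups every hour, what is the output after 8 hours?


Production rate: 15 cups per hour
Time: 8 hours
Total: 15 x 8 = 120 cups

120 cups


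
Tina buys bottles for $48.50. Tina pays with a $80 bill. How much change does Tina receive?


Start with the amount paid:
$80
Subtract the price:
$80 - $48.50 = $31.50

$31.50


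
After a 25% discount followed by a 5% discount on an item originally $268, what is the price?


First discount:
25% of $268 = $67
Price after first discount:
$268 - $67 = $201
Second discount:
5% of $201 = $10.05
Final price:
$201 - $10.05 = $190.95

$190.95


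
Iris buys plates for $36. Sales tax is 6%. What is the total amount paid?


Calculate the tax:
6% of $36 = $2.16
Add tax to price:
$36 + $2.16 = $38.16

$38.16


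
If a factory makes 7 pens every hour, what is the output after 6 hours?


Production rate: 7 pens per hour
Time: 6 hours
Total: 7 x 6 = 42 pens

42 pens


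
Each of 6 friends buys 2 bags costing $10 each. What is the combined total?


Cost per person:
2 x $10 = $20
Group total:
6 x $20 = $120

$120


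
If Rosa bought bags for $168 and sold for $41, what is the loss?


Selling price = $41
Cost price = $168
Loss = cost price - selling price:
Loss = $168 - $41 = $127

$127


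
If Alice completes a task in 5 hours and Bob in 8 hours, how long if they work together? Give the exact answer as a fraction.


Alice's rate: 1/5 of the job per hour
Bob's rate: 1/8 of the job per hour
Combined rate: 1/5 + 1/8 = 13/40 per hour
Time = 1 / (13/40) = 40/13 hours (≈ 3.08 hours)

40/13 hours


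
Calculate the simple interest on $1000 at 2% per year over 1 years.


Use the formula I = P x R x T / 100
P x R x T = 1000 x 2 x 1 = 2000
I = 2000 / 100 = $20

$20


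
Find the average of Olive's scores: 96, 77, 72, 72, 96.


Add the scores:
96 + 77 + 72 + 72 + 96 = 413
Divide by the number of tests:
413 / 5 = 82.6

82.6


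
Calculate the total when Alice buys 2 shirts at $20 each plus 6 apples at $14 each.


Cost of shirts:
2 x $20 = $40
Cost of apples:
6 x $14 = $84
Add both:
$40 + $84 = $124

$124


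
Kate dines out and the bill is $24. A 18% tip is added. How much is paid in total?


Calculate the tip:
18% of $24 = $4.32
Add tip to meal cost:
$24 + $4.32 = $28.32

$28.32


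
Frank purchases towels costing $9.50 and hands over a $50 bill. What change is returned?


Start with the amount paid:
$50
Subtract the price:
$50 - $9.50 = $40.50

$40.50


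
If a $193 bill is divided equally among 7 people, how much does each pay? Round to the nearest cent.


Total bill: $193
Number of people: 7
Each pays: $193 / 7 = $27.5714... ≈ $27.57

$27.57


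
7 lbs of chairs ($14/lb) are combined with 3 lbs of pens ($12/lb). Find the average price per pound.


Cost of chairs:
7 x $14 = $98
Cost of pens:
3 x $12 = $36
Total cost: $98 + $36 = $134
Total weight: 10 lbs
Average: $134 / 10 = $13.40/lb

$13.40/lb


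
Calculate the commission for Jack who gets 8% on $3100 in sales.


Convert rate to decimal:
8% = 0.08
Multiply by sales:
$3100 x 0.08 = $248

$248


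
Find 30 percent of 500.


Convert percentage to decimal:
30% = 0.3
Multiply:
500 x 0.3 = 150

150


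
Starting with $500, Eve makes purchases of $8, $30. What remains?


Add up expenses:
$8 + $30 = $38
Subtract from budget:
$500 - $38 = $462

$462


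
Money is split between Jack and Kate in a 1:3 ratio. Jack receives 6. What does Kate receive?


Find the multiplier:
6 / 1 = 6
Apply to Kate's share:
3 x 6 = 18

18


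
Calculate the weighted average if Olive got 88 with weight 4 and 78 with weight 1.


Weighted sum:
4 x 88 + 1 x 78 = 430
Total weight:
4 + 1 = 5
Weighted average:
430 / 5 = 86

86


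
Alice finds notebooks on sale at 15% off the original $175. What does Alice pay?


Calculate the discount amount:
15% of $175 = $26.25
Subtract from original:
$175 - $26.25 = $148.75

$148.75


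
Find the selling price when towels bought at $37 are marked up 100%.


Calculate the markup amount:
100% of $37 = $37
Add to cost:
$37 + $37 = $74

$74


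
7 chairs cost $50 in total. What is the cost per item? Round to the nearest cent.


Total cost: $50
Number of items: 7
Unit price: $50 / 7 = $7.1428... ≈ $7.14

$7.14


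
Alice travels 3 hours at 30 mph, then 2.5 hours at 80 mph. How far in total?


Leg 1 distance:
30 x 3 = 90 miles
Leg 2 distance:
80 x 2.5 = 200 miles
Total distance:
90 + 200 = 290 miles

290 miles


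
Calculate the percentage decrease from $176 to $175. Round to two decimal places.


Find the absolute change:
|175 - 176| = 1
Divide by original and multiply by 100:
1 / 176 x 100 = 0.5681...% ≈ 0.57%

0.57%


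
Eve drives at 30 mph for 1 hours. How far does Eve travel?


Use the formula: distance = speed x time
Speed = 30 mph, Time = 1 hours
30 x 1 = 30 miles

30 miles


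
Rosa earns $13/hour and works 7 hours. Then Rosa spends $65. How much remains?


Calculate earnings:
7 x $13 = $91
Subtract spending:
$91 - $65 = $26

$26


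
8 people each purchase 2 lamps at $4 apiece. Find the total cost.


Cost per person:
2 x $4 = $8
Group total:
8 x $8 = $64

$64


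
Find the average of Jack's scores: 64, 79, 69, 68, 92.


Add the scores:
64 + 79 + 69 + 68 + 92 = 372
Divide by the number of tests:
372 / 5 = 74.4

74.4


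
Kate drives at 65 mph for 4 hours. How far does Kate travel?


Use the formula: distance = speed x time
Speed = 65 mph, Time = 4 hours
65 x 4 = 260 miles

260 miles


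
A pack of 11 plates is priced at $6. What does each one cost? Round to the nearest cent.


Total cost: $6
Number of items: 11
Unit price: $6 / 11 = $0.5454... ≈ $0.55

$0.55


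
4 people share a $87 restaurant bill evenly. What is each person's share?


Total bill: $87
Number of people: 4
Each pays: $87 / 4 = $21.75

$21.75


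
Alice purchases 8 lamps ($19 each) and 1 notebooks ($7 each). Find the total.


Cost of lamps:
8 x $19 = $152
Cost of notebooks:
1 x $7 = $7
Add both:
$152 + $7 = $159

$159


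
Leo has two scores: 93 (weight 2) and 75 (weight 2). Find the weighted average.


Weighted sum:
2 x 93 + 2 x 75 = 336
Total weight:
2 + 2 = 4
Weighted average:
336 / 4 = 84

84
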